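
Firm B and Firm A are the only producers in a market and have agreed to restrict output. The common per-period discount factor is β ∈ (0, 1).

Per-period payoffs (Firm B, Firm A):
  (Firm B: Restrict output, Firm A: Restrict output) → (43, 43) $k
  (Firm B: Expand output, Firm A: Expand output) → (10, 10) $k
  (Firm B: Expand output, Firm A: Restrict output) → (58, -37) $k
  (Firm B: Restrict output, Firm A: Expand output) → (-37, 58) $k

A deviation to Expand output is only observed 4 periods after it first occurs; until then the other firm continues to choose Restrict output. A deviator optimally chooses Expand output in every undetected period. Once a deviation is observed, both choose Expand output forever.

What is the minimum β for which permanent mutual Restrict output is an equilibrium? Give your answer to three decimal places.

0.748

Deviating for the 4 undetected periods gains 58−43 = 15 per period over cooperation, then loses 43−10 = 33 per period forever once punishment starts.
Gain: 15(1 + β + … + β^3); loss: 33·β^4/(1−β).
No profitable deviation ⇔ 15(1−β^4) ≤ 33·β^4, i.e. β^4 ≥ 15/(15+33) = 5/16.
Hence β ≥ (5/16)^(1/4) ≈ 0.748.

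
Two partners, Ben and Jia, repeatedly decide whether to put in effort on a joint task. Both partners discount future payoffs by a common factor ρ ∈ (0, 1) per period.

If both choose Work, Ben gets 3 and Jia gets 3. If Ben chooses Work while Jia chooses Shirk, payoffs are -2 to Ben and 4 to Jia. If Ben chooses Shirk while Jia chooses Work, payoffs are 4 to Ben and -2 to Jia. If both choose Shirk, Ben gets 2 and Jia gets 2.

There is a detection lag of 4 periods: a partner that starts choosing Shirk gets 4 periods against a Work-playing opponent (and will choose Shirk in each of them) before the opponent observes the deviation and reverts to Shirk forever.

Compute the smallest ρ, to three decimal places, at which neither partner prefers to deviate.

Deviating for the 4 undetected periods gains 4−3 = 1 per period over cooperation, then loses 3−2 = 1 per period forever once punishment starts.
Gain: 1(1 + ρ + … + ρ^3); loss: 1·ρ^4/(1−ρ).
No profitable deviation ⇔ 1(1−ρ^4) ≤ 1·ρ^4, i.e. ρ^4 ≥ 1/(1+1) = 1/2.
Hence ρ ≥ (1/2)^(1/4) ≈ 0.841.

0.841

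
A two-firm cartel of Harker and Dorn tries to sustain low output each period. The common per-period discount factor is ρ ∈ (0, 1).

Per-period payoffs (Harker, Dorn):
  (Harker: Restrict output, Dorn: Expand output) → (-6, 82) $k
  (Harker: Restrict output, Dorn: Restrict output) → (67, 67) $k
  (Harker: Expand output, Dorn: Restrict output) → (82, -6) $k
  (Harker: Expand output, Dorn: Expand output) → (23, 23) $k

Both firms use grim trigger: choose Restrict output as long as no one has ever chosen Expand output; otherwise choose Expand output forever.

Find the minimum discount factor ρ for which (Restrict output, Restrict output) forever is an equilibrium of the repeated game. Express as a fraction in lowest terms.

Cooperation forever yields 67 each period: 67/(1−ρ).
Deviating yields 82 once, then 23 forever: 82 + 23ρ/(1−ρ).
No profitable deviation requires 67/(1−ρ) ≥ 82 + 23ρ/(1−ρ).
Multiplying by (1−ρ): 67 ≥ 82(1−ρ) + 23ρ = 82 − 59ρ.
So 59ρ ≥ 15, i.e. ρ ≥ 15/59.

15/59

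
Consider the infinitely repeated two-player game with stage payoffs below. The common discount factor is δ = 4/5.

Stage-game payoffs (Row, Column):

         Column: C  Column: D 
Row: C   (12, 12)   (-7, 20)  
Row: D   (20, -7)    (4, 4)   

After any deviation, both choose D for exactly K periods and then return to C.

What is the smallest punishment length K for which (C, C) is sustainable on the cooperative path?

2

No profitable deviation requires (12−4)(δ+…+δ^K) ≥ 20−12, i.e. δ+…+δ^K ≥ 1 ≈ 1.0000.
With δ = 4/5, the partial sums are K=1: 0.8000, K=2: 1.4400.
K = 2 is the first length at which the sum reaches 1.0000.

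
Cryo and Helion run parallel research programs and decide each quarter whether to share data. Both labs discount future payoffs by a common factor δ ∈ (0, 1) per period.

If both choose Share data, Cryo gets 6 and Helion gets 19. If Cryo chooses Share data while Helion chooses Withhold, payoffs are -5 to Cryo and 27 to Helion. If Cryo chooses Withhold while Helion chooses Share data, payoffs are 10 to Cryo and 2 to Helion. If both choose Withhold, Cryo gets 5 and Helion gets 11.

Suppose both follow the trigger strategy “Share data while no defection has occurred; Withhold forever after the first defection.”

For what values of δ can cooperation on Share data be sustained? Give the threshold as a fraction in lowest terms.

4/5

For Cryo: deviation gain 10−6 = 4, per-period punishment loss 6−5 = 1. IC gives δ ≥ 4/5.
For Helion: gain 8, loss 8 per period, so δ ≥ 8/16 = 1/2.
The tighter constraint is Cryo's, so cooperation needs δ ≥ 4/5.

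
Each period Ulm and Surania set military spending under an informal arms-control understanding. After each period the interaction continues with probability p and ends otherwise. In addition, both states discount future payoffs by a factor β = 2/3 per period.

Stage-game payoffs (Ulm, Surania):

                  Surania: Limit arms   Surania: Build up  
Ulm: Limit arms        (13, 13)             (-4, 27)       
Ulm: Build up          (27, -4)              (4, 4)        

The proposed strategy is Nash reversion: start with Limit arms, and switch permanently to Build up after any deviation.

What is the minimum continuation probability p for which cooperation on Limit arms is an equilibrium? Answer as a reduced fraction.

Expected continuation weight on next period's payoff is β·p = 2/3·p, which plays the role of the discount factor.
Cooperation requires 2/3·p ≥ (27−13)/(27−4) = 14/23, hence p ≥ 21/23.

21/23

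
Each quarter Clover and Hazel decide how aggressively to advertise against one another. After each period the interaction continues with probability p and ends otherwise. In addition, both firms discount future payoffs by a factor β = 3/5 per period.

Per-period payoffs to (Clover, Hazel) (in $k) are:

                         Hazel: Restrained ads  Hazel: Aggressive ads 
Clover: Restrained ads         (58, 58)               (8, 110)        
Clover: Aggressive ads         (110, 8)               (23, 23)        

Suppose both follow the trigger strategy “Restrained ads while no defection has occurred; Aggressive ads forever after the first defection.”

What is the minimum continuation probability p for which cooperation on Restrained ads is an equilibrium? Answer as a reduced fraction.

260/261

Expected continuation weight on next period's payoff is β·p = 3/5·p, which plays the role of the discount factor.
Cooperation requires 3/5·p ≥ (110−58)/(110−23) = 52/87, hence p ≥ 260/261.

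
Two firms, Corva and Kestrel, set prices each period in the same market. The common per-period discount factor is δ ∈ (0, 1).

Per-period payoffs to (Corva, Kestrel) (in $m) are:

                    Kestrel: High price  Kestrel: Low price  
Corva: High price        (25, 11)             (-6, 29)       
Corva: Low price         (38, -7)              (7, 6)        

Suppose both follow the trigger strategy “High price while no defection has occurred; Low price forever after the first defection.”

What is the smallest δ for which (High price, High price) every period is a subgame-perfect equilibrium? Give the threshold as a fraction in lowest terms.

Corva's threshold: (38−25)/(38−7) = 13/31.
Kestrel's threshold: (29−11)/(29−6) = 18/23.
13/31 < 18/23, so Kestrel binds and δ* = 18/23.

18/23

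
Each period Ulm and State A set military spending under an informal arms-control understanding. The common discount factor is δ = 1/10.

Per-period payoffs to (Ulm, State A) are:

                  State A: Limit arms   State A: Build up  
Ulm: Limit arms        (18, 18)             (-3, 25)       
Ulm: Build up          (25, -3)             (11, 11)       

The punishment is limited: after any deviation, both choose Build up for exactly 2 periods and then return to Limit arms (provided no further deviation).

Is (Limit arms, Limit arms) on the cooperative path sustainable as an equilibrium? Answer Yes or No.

IC: δ+…+δ^2 ≥ (25−18)/(18−11) = 1.
At δ = 1/10: partial sum = 0.1100 < 1.0000. Cooperation not sustainable.

No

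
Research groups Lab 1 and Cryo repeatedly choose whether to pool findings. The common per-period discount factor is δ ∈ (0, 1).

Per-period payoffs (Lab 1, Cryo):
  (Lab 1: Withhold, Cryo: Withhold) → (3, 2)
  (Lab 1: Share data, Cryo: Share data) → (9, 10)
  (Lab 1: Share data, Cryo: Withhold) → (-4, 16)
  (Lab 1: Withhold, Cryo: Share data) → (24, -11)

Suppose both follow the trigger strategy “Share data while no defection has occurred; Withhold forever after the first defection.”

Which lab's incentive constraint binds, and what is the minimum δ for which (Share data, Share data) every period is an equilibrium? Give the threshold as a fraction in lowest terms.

For Lab 1: deviation gain 24−9 = 15, per-period punishment loss 9−3 = 6. IC gives δ ≥ 15/21 = 5/7.
For Cryo: gain 6, loss 8 per period, so δ ≥ 6/14 = 3/7.
The tighter constraint is Lab 1's, so cooperation needs δ ≥ 5/7.

Lab 1; δ ≥ 5/7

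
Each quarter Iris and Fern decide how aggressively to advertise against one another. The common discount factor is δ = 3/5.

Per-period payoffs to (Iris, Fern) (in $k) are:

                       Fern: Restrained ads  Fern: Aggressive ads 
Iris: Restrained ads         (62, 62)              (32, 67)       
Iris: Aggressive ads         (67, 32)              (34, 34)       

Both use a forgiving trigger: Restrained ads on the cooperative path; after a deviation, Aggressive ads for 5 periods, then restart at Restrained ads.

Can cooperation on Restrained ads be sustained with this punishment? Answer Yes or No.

Comparing payoff streams over the 6 periods until play realigns: cooperate → 62(1+δ+…+δ^5); deviate → 67 + 34(δ+…+δ^5).
Cooperation is sustained iff (62−34)(δ+…+δ^5) ≥ 67−62.
δ+…+δ^5 = 3/5·(1−(3/5)^5)/(1−3/5) = 1.3834, and (67−62)/(62−34) = 0.1786.
1.3834 ≥ 0.1786, so cooperation is sustainable.

Yes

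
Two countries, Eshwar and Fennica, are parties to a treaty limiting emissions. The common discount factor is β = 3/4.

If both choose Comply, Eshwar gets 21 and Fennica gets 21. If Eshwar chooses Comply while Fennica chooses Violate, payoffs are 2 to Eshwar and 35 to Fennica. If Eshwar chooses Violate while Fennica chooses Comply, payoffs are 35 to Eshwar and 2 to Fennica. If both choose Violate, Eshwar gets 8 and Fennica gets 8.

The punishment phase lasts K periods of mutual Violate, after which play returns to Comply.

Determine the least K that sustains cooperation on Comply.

2

IC: β(1−β^K)/(1−β) ≥ (35−21)/(21−8) = 14/13.
With β = 3/4: need 1 − β^K ≥ 14/13·(1−3/4)/(3/4), i.e. β^K ≤ 0.6410.
Since (3/4)^1 = 0.7500 and (3/4)^2 = 0.5625, the smallest such K is 2.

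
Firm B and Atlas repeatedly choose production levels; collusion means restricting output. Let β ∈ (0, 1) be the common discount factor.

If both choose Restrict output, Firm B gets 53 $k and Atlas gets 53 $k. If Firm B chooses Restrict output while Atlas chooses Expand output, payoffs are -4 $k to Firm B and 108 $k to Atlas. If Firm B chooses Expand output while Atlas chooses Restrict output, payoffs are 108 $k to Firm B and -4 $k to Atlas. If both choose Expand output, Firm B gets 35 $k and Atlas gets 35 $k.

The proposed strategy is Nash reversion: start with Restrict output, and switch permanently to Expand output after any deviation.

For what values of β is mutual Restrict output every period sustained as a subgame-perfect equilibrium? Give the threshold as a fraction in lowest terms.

One-period gain from deviating is 108 − 53 = 55. The loss is 53 − 35 = 18 in every subsequent period, with present value 18·β/(1−β).
Deviation is unprofitable when 18·β/(1−β) ≥ 55, i.e. β/(1−β) ≥ 55/18.
Equivalently β ≥ 55/(55+18) = 55/73.

55/73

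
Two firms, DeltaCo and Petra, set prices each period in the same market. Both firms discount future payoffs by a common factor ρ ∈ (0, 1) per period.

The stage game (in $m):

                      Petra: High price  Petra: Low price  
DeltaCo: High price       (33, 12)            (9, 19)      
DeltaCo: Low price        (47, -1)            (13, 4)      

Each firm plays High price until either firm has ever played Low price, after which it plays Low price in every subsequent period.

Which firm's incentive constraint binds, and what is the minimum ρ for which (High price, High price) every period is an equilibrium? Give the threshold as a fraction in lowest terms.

DeltaCo's threshold: (47−33)/(47−13) = 7/17.
Petra's threshold: (19−12)/(19−4) = 7/15.
7/17 < 7/15, so Petra binds and ρ* = 7/15.

Petra; ρ ≥ 7/15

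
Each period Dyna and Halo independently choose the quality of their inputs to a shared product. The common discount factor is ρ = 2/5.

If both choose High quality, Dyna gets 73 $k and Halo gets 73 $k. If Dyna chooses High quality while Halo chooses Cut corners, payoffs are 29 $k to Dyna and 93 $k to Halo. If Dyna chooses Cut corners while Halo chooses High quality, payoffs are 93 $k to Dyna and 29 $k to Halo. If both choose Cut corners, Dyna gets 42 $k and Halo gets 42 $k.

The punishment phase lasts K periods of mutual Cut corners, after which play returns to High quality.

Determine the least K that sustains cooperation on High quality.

Need Σ_{k=1}^{K} ρ^k ≥ (93−73)/(73−42) = 0.6452 at ρ = 2/5.
At K = 3 the sum is 0.6240 < 0.6452; at K = 4 it is 0.6496 ≥ 0.6452.
So the minimum punishment length is K = 4.

4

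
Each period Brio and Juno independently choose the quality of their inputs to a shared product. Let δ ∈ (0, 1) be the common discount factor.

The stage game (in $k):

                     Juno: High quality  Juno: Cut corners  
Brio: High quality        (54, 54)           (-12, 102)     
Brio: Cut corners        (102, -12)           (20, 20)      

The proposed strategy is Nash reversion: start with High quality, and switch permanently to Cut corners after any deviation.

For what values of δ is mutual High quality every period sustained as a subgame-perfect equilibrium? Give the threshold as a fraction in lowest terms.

24/41

Cooperation forever yields 54 each period: 54/(1−δ).
Deviating yields 102 once, then 20 forever: 102 + 20δ/(1−δ).
No profitable deviation requires 54/(1−δ) ≥ 102 + 20δ/(1−δ).
Multiplying by (1−δ): 54 ≥ 102(1−δ) + 20δ = 102 − 82δ.
So 82δ ≥ 48, i.e. δ ≥ 48/82 = 24/41.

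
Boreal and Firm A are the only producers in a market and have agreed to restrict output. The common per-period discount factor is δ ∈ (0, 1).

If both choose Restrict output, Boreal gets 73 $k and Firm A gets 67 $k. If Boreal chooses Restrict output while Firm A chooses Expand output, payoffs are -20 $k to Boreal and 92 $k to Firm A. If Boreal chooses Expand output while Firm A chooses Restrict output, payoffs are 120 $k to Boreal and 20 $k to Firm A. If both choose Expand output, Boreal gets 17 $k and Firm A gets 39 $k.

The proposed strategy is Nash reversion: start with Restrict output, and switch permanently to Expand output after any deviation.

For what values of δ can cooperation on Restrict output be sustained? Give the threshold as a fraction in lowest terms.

For Boreal: deviation gain 120−73 = 47, per-period punishment loss 73−17 = 56. IC gives δ ≥ 47/103.
For Firm A: gain 25, loss 28 per period, so δ ≥ 25/53.
The tighter constraint is Firm A's, so cooperation needs δ ≥ 25/53.

25/53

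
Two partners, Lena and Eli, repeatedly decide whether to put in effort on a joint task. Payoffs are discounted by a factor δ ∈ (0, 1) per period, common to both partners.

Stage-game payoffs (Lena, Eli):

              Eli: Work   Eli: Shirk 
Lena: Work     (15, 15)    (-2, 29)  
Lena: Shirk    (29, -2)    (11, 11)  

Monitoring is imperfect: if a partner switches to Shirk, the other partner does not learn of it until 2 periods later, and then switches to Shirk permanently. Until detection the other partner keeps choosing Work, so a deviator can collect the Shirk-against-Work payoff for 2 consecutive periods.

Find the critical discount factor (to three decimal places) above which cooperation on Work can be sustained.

A deviator earns 29 for 2 periods, then 11 forever; cooperating earns 15 forever. Multiplying the IC by (1−δ):
15 ≥ 29(1−δ^2) + 11δ^2, so 18·δ^2 ≥ 14 and δ^2 ≥ 7/9.
δ ≥ (7/9)^(1/2) ≈ 0.882.

0.882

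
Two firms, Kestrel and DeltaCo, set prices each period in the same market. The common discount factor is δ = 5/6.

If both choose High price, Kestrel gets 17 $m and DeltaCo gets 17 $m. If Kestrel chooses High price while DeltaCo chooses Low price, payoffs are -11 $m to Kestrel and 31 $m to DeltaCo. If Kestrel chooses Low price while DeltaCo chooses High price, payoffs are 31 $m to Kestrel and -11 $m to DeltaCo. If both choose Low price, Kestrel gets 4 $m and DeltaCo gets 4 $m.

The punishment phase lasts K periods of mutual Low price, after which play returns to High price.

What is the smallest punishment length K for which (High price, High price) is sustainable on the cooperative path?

2

No profitable deviation requires (17−4)(δ+…+δ^K) ≥ 31−17, i.e. δ+…+δ^K ≥ 14/13 ≈ 1.0769.
With δ = 5/6, the partial sums are K=1: 0.8333, K=2: 1.5278.
K = 2 is the first length at which the sum reaches 1.0769.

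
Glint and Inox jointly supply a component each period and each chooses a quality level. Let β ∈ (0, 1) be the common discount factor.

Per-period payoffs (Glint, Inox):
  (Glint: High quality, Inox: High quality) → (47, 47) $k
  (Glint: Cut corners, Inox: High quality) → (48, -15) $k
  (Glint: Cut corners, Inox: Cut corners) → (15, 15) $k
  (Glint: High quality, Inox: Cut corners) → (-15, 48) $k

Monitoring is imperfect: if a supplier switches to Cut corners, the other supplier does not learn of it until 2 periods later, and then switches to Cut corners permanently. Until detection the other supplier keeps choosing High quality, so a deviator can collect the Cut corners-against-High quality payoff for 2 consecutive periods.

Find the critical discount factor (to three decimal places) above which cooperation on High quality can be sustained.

0.174

A deviator earns 48 for 2 periods, then 15 forever; cooperating earns 47 forever. Multiplying the IC by (1−β):
47 ≥ 48(1−β^2) + 15β^2, so 33·β^2 ≥ 1 and β^2 ≥ 1/33.
β ≥ (1/33)^(1/2) ≈ 0.174.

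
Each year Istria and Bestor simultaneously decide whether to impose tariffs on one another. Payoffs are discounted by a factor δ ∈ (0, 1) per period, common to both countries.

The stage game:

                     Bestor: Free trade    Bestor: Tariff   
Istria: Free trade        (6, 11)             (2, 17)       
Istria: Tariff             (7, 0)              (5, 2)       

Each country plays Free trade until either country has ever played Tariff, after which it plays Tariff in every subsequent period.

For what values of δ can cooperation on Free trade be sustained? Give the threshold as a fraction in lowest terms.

Istria's threshold: (7−6)/(7−5) = 1/2.
Bestor's threshold: (17−11)/(17−2) = 2/5.
1/2 > 2/5, so Istria binds and δ* = 1/2.

1/2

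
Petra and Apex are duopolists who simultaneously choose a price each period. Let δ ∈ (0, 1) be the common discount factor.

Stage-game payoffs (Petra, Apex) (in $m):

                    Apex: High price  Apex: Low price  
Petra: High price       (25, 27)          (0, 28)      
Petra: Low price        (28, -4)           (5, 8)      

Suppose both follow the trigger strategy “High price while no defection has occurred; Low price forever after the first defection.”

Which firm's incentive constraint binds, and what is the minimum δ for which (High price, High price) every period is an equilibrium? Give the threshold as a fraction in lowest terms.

Petra: cooperation gives 25 each period; deviation gives 28 once then 5 forever.
  25/(1−δ) ≥ 28 + 5δ/(1−δ) ⇒ δ ≥ 3/23.
Apex: cooperation gives 27 each period; deviation gives 28 once then 8 forever.
  δ ≥ 1/20.
Both must hold, so the binding constraint is Petra's: δ ≥ 3/23.

Petra; δ ≥ 3/23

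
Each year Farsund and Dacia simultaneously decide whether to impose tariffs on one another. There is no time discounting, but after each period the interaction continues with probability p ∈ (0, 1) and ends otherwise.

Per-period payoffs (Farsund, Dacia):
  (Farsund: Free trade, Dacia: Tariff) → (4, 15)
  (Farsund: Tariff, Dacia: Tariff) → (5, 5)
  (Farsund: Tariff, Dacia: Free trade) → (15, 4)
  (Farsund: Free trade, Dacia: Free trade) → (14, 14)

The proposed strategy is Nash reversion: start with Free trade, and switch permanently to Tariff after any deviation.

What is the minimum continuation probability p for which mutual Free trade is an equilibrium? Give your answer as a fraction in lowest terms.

Expected cooperation value is 14 + p·14 + p²·14 + … = 14/(1−p); deviation gives 15 + p·5/(1−p).
14 ≥ 15(1−p) + 5p ⇒ 10p ≥ 1 ⇒ p ≥ 1/10.

1/10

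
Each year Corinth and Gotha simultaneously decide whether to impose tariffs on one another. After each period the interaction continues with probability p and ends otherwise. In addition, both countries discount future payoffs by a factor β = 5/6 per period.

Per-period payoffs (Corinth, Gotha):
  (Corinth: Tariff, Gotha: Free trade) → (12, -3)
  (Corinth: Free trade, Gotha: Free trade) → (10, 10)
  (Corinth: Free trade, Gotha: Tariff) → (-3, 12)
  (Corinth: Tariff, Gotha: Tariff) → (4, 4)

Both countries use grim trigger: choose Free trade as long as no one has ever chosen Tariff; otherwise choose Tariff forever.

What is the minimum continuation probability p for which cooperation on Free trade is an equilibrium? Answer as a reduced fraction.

With continuation probability p and discount β, the effective per-period discount factor is βp.
Grim-trigger IC: βp ≥ (12−10)/(12−4) = 1/4.
So p ≥ (1/4)/(5/6) = 3/10.

3/10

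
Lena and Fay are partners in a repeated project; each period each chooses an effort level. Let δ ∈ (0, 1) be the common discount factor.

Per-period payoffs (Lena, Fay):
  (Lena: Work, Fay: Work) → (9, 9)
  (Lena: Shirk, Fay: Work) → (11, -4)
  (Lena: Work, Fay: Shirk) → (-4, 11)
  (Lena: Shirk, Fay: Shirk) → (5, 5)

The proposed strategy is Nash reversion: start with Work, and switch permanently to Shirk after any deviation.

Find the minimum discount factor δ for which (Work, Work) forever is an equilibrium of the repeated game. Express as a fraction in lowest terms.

1/3

Cooperation forever yields 9 each period: 9/(1−δ).
Deviating yields 11 once, then 5 forever: 11 + 5δ/(1−δ).
No profitable deviation requires 9/(1−δ) ≥ 11 + 5δ/(1−δ).
Multiplying by (1−δ): 9 ≥ 11(1−δ) + 5δ = 11 − 6δ.
So 6δ ≥ 2, i.e. δ ≥ 2/6 = 1/3.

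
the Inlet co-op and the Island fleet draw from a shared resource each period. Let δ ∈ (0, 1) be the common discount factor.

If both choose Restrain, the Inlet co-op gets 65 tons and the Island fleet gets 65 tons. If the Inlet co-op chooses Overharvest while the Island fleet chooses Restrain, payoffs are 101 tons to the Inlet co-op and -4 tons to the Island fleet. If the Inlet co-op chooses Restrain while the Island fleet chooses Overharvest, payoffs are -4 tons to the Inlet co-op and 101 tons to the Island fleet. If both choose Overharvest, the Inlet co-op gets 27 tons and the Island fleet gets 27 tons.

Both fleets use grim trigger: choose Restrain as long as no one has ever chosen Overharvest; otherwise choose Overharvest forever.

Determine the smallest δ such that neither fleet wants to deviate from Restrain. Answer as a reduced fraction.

65/(1−δ) ≥ 101 + 27δ/(1−δ)
65 ≥ 101 − 74δ
δ ≥ 36/74 = 18/37.

18/37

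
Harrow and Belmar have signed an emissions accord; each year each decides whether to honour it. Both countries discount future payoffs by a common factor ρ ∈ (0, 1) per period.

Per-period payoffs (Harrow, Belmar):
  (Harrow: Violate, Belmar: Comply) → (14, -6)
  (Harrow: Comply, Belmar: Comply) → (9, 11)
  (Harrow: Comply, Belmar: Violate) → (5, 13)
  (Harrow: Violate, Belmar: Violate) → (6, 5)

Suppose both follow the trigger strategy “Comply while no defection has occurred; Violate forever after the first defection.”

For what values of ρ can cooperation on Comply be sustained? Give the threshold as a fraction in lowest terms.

5/8

For Harrow: deviation gain 14−9 = 5, per-period punishment loss 9−6 = 3. IC gives ρ ≥ 5/8.
For Belmar: gain 2, loss 6 per period, so ρ ≥ 2/8 = 1/4.
The tighter constraint is Harrow's, so cooperation needs ρ ≥ 5/8.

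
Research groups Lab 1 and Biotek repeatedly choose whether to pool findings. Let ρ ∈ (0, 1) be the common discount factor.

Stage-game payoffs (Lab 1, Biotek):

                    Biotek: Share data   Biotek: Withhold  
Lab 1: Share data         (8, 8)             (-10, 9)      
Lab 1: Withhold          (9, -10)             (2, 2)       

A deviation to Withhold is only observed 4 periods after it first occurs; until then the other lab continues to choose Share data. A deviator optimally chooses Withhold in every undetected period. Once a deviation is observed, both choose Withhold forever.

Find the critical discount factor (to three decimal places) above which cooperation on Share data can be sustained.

0.615

A deviator earns 9 for 4 periods, then 2 forever; cooperating earns 8 forever. Multiplying the IC by (1−ρ):
8 ≥ 9(1−ρ^4) + 2ρ^4, so 7·ρ^4 ≥ 1 and ρ^4 ≥ 1/7.
ρ ≥ (1/7)^(1/4) ≈ 0.615.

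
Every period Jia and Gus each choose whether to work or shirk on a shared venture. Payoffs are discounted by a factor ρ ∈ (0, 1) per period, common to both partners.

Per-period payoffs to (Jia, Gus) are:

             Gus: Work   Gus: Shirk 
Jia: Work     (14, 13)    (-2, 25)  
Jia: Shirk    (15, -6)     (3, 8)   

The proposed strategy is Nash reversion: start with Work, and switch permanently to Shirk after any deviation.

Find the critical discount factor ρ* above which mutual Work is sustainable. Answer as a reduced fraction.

12/17

Jia's threshold: (15−14)/(15−3) = 1/12.
Gus's threshold: (25−13)/(25−8) = 12/17.
1/12 < 12/17, so Gus binds and ρ* = 12/17.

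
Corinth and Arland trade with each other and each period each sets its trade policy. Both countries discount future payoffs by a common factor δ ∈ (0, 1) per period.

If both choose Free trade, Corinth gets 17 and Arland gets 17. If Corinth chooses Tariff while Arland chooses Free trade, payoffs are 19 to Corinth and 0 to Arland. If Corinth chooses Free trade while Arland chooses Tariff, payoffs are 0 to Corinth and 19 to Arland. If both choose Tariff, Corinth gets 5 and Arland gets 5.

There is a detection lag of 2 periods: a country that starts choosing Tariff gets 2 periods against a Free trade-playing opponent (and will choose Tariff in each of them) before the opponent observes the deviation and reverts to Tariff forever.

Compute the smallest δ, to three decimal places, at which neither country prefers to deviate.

0.378

A deviator earns 19 for 2 periods, then 5 forever; cooperating earns 17 forever. Multiplying the IC by (1−δ):
17 ≥ 19(1−δ^2) + 5δ^2, so 14·δ^2 ≥ 2 and δ^2 ≥ 1/7.
δ ≥ (1/7)^(1/2) ≈ 0.378.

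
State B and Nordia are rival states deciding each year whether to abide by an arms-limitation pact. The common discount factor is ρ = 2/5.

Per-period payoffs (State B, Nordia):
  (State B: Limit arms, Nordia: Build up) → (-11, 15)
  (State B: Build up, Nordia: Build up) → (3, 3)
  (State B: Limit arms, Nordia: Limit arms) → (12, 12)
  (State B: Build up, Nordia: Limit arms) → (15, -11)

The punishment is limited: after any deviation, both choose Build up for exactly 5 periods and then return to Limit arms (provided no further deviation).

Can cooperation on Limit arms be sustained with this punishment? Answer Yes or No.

IC: ρ+…+ρ^5 ≥ (15−12)/(12−3) = 1/3.
At ρ = 2/5: partial sum = 0.6598 ≥ 0.3333. Cooperation sustainable.

Yes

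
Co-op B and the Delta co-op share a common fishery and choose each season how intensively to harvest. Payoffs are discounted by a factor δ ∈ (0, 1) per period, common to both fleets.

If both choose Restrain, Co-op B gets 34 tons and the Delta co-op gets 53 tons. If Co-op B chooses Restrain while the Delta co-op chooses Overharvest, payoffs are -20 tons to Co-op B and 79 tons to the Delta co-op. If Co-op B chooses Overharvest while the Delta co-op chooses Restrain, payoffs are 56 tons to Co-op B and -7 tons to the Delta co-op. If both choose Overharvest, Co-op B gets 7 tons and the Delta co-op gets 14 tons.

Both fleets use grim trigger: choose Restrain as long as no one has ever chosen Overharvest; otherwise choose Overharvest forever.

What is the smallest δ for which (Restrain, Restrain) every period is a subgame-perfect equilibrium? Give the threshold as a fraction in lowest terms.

Co-op B's threshold: (56−34)/(56−7) = 22/49.
the Delta co-op's threshold: (79−53)/(79−14) = 2/5.
22/49 > 2/5, so Co-op B binds and δ* = 22/49.

22/49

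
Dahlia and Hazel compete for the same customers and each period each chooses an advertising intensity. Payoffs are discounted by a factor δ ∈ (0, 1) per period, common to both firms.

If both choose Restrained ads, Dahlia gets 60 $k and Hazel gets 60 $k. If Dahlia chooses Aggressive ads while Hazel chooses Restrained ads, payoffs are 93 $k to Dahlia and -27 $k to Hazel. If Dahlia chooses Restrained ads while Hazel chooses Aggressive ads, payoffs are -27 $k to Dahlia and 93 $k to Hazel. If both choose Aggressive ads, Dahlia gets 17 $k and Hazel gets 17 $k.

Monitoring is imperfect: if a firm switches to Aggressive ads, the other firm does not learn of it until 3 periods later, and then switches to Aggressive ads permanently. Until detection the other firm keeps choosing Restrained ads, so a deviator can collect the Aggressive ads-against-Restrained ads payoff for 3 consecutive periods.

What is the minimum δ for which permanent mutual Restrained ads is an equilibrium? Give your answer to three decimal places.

0.757

Deviating for the 3 undetected periods gains 93−60 = 33 per period over cooperation, then loses 60−17 = 43 per period forever once punishment starts.
Gain: 33(1 + δ + … + δ^2); loss: 43·δ^3/(1−δ).
No profitable deviation ⇔ 33(1−δ^3) ≤ 43·δ^3, i.e. δ^3 ≥ 33/(33+43) = 33/76.
Hence δ ≥ (33/76)^(1/3) ≈ 0.757.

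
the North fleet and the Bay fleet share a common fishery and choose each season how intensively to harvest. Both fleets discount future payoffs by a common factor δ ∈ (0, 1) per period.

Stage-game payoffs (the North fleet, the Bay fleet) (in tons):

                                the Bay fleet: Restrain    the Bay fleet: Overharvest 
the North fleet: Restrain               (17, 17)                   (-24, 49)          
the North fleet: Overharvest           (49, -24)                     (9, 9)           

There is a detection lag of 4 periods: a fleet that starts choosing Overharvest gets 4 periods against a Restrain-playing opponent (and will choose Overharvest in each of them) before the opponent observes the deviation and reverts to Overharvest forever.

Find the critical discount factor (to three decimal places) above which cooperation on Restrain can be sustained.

0.946

A deviator earns 49 for 4 periods, then 9 forever; cooperating earns 17 forever. Multiplying the IC by (1−δ):
17 ≥ 49(1−δ^4) + 9δ^4, so 40·δ^4 ≥ 32 and δ^4 ≥ 4/5.
δ ≥ (4/5)^(1/4) ≈ 0.946.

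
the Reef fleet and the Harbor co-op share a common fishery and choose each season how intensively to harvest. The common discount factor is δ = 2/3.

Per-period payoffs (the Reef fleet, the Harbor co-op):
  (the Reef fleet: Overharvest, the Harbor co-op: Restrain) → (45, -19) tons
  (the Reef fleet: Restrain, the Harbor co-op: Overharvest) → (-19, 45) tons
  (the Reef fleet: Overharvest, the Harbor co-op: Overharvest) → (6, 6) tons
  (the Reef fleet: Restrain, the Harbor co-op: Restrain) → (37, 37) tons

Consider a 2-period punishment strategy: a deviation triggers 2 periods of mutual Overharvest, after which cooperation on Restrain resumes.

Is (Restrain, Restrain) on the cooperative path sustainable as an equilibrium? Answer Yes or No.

Comparing payoff streams over the 3 periods until play realigns: cooperate → 37(1+δ+…+δ^2); deviate → 45 + 6(δ+…+δ^2).
Cooperation is sustained iff (37−6)(δ+…+δ^2) ≥ 45−37.
δ+…+δ^2 = 2/3·(1−(2/3)^2)/(1−2/3) = 1.1111, and (45−37)/(37−6) = 0.2581.
1.1111 ≥ 0.2581, so cooperation is sustainable.

Yes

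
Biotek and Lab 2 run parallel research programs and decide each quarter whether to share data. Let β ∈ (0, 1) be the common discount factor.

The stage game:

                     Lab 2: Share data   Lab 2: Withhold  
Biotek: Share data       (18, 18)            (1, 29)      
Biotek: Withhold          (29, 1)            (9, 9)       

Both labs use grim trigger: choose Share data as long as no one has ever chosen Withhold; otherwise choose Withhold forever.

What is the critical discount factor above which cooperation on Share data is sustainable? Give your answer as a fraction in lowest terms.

11/20

Cooperation forever yields 18 each period: 18/(1−β).
Deviating yields 29 once, then 9 forever: 29 + 9β/(1−β).
No profitable deviation requires 18/(1−β) ≥ 29 + 9β/(1−β).
Multiplying by (1−β): 18 ≥ 29(1−β) + 9β = 29 − 20β.
So 20β ≥ 11, i.e. β ≥ 11/20.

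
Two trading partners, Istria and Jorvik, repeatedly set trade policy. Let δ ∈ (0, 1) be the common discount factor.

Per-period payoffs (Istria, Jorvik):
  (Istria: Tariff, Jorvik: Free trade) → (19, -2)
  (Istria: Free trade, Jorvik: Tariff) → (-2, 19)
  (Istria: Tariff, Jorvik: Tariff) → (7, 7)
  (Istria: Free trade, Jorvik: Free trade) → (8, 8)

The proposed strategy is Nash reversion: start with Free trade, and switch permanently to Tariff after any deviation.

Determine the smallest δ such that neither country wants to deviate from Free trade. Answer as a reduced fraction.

11/12

8/(1−δ) ≥ 19 + 7δ/(1−δ)
8 ≥ 19 − 12δ
δ ≥ 11/12.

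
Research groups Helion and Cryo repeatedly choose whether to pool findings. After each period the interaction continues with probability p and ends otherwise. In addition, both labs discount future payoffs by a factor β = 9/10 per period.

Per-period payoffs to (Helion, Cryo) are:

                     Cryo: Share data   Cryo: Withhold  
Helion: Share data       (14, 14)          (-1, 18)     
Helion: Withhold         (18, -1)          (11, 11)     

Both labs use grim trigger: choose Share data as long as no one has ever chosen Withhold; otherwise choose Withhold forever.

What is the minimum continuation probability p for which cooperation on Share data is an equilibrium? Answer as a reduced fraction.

40/63

With continuation probability p and discount β, the effective per-period discount factor is βp.
Grim-trigger IC: βp ≥ (18−14)/(18−11) = 4/7.
So p ≥ (4/7)/(9/10) = 40/63.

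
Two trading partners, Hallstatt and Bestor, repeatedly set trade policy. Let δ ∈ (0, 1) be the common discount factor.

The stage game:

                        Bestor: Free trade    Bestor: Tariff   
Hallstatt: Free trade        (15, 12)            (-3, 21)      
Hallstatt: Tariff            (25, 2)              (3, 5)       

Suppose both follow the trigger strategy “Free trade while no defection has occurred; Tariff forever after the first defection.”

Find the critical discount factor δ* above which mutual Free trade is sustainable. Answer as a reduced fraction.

9/16

For Hallstatt: deviation gain 25−15 = 10, per-period punishment loss 15−3 = 12. IC gives δ ≥ 10/22 = 5/11.
For Bestor: gain 9, loss 7 per period, so δ ≥ 9/16.
The tighter constraint is Bestor's, so cooperation needs δ ≥ 9/16.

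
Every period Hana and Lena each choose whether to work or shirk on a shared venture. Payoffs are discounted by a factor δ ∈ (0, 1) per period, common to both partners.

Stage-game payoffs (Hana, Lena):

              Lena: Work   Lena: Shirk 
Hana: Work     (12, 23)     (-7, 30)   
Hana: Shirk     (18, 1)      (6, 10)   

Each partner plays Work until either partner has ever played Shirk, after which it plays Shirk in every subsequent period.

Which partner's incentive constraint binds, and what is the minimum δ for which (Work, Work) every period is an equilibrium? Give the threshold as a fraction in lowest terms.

For Hana: deviation gain 18−12 = 6, per-period punishment loss 12−6 = 6. IC gives δ ≥ 6/12 = 1/2.
For Lena: gain 7, loss 13 per period, so δ ≥ 7/20.
The tighter constraint is Hana's, so cooperation needs δ ≥ 1/2.

Hana; δ ≥ 1/2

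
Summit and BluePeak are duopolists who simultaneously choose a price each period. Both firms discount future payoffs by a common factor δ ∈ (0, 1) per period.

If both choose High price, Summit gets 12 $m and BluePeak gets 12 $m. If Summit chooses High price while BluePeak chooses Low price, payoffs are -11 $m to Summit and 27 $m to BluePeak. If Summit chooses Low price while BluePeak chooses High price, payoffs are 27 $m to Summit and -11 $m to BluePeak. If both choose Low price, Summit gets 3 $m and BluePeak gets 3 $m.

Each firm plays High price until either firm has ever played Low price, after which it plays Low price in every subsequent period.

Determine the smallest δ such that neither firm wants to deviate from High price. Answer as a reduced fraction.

5/8

Under grim trigger the critical discount factor is (T−C)/(T−P) with T = 27, C = 12, P = 3.
δ* = (27−12)/(27−3) = 15/24 = 5/8.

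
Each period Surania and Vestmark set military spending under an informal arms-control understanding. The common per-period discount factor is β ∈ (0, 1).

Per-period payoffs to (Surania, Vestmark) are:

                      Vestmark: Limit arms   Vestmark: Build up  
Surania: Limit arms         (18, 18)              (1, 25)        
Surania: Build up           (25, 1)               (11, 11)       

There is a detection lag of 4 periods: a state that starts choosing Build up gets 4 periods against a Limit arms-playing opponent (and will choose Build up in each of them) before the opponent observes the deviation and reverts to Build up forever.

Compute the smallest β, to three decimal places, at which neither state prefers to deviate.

A deviator earns 25 for 4 periods, then 11 forever; cooperating earns 18 forever. Multiplying the IC by (1−β):
18 ≥ 25(1−β^4) + 11β^4, so 14·β^4 ≥ 7 and β^4 ≥ 1/2.
β ≥ (1/2)^(1/4) ≈ 0.841.

0.841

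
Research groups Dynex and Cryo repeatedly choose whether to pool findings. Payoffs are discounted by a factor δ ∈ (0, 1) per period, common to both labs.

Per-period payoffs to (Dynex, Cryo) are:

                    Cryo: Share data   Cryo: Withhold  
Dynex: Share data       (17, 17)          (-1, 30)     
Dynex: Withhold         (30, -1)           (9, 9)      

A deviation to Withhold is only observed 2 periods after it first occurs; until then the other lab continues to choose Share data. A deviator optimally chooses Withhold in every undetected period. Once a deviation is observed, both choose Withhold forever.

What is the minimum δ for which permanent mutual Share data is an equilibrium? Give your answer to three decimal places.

Deviating for the 2 undetected periods gains 30−17 = 13 per period over cooperation, then loses 17−9 = 8 per period forever once punishment starts.
Gain: 13(1 + δ + … + δ^1); loss: 8·δ^2/(1−δ).
No profitable deviation ⇔ 13(1−δ^2) ≤ 8·δ^2, i.e. δ^2 ≥ 13/(13+8) = 13/21.
Hence δ ≥ (13/21)^(1/2) ≈ 0.787.

0.787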